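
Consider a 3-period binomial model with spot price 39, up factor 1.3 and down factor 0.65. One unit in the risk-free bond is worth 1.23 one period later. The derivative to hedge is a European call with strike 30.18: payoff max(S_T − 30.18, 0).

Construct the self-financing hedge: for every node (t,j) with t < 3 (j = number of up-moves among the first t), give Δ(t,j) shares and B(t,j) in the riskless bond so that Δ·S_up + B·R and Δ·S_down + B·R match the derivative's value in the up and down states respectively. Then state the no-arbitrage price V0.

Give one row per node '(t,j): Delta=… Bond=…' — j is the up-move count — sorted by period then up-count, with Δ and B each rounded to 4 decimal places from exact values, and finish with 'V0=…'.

Under the risk-neutral measure, an up-move has probability p* = (R−d)/(u−d) = 0.8923 and values discount at R = 1.23.
At expiry t=3: V(3,0)=0.0000, V(3,1)=0.0000, V(3,2)=12.6615, V(3,3)=55.5030
(2,0): S=16.4775. Δ = (V_up−V_dn)/(S_up−S_dn) = (0.0000−0.0000)/(21.4208−10.7104) = 0.0000. V = [p*·0.0000 + (1−p*)·0.0000]/1.23 = 0.0000. B = V − Δ·S = 0.0000.
(2,1): S=32.9550. Δ = (V_up−V_dn)/(S_up−S_dn) = (12.6615−0.0000)/(42.8415−21.4208) = 0.5911. V = [p*·12.6615 + (1−p*)·0.0000]/1.23 = 9.1853. B = V − Δ·S = -10.2939.
(2,2): S=65.9100. Δ = (V_up−V_dn)/(S_up−S_dn) = (55.5030−12.6615)/(85.6830−42.8415) = 1.0000. V = [p*·55.5030 + (1−p*)·12.6615]/1.23 = 41.3734. B = V − Δ·S = -24.5366.
(1,0): S=25.3500. Δ = (V_up−V_dn)/(S_up−S_dn) = (9.1853−0.0000)/(32.9550−16.4775) = 0.5574. V = [p*·9.1853 + (1−p*)·0.0000]/1.23 = 6.6635. B = V − Δ·S = -7.4677.
(1,1): S=50.7000. Δ = (V_up−V_dn)/(S_up−S_dn) = (41.3734−9.1853)/(65.9100−32.9550) = 0.9767. V = [p*·41.3734 + (1−p*)·9.1853]/1.23 = 30.8187. B = V − Δ·S = -18.7014.
(0,0): S=39.0000. Δ = (V_up−V_dn)/(S_up−S_dn) = (30.8187−6.6635)/(50.7000−25.3500) = 0.9529. V = [p*·30.8187 + (1−p*)·6.6635]/1.23 = 22.9410. B = V − Δ·S = -14.2209.
Check: Δ(0,0)·S0 + B(0,0) = 22.9410 = V0.

(0,0): Delta=0.9529 Bond=-14.2209
(1,0): Delta=0.5574 Bond=-7.4677
(1,1): Delta=0.9767 Bond=-18.7014
(2,0): Delta=0.0000 Bond=0.0000
(2,1): Delta=0.5911 Bond=-10.2939
(2,2): Delta=1.0000 Bond=-24.5366
V0=22.9410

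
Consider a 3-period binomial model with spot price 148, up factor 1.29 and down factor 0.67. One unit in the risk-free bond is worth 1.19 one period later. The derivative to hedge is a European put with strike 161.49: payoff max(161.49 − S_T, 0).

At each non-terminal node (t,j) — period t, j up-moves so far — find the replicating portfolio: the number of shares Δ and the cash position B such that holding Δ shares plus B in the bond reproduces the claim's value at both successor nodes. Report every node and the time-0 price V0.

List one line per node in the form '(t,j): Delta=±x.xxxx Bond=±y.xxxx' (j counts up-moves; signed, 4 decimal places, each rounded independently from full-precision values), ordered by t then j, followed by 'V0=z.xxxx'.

The replicating-portfolio and risk-neutral prices coincide; use p* = (1.19−0.67)/(1.29−0.67) = 0.8387 for the latter.
Terminal values V(3,·): V(3,0)=116.9771, V(3,1)=75.7860, V(3,2)=0.0000, V(3,3)=0.0000
Node (2,0) S=66.4372: V=(p*·75.7860+(1−p*)·116.9771)/1.19=69.2687; Δ=(75.7860−116.9771)/(85.7040−44.5129)=-1.0000; B=V−Δ·S=135.7059
Node (2,1) S=127.9164: V=(p*·0.0000+(1−p*)·75.7860)/1.19=10.2719; Δ=(0.0000−75.7860)/(165.0122−85.7040)=-0.9556; B=V−Δ·S=132.5074
Node (2,2) S=246.2868: V=(p*·0.0000+(1−p*)·0.0000)/1.19=0.0000; Δ=(0.0000−0.0000)/(317.7100−165.0122)=0.0000; B=V−Δ·S=0.0000
Node (1,0) S=99.1600: V=(p*·10.2719+(1−p*)·69.2687)/1.19=16.6282; Δ=(10.2719−69.2687)/(127.9164−66.4372)=-0.9596; B=V−Δ·S=111.7843
Node (1,1) S=190.9200: V=(p*·0.0000+(1−p*)·10.2719)/1.19=1.3922; Δ=(0.0000−10.2719)/(246.2868−127.9164)=-0.0868; B=V−Δ·S=17.9598
Node (0,0) S=148.0000: V=(p*·1.3922+(1−p*)·16.6282)/1.19=3.2350; Δ=(1.3922−16.6282)/(190.9200−99.1600)=-0.1660; B=V−Δ·S=27.8091
The time-0 hedge costs 3.2350, which is the no-arbitrage price.

(0,0): Delta=-0.1660 Bond=27.8091
(1,0): Delta=-0.9596 Bond=111.7843
(1,1): Delta=-0.0868 Bond=17.9598
(2,0): Delta=-1.0000 Bond=135.7059
(2,1): Delta=-0.9556 Bond=132.5074
(2,2): Delta=0.0000 Bond=0.0000
V0=3.2350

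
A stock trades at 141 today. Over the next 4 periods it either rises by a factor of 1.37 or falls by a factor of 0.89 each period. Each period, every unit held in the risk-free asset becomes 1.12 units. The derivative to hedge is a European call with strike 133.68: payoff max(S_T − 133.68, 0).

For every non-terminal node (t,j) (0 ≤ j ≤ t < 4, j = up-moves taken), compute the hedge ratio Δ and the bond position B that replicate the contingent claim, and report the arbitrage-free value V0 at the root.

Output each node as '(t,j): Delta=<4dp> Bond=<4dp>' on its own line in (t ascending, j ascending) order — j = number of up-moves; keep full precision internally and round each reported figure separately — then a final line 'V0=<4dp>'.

(0,0): Delta=0.9328 Bond=-73.3691
(1,0): Delta=0.8377 Bond=-70.2341
(1,1): Delta=1.0000 Bond=-95.1508
(2,0): Delta=0.6078 Bond=-52.9880
(2,1): Delta=1.0000 Bond=-106.5689
(2,2): Delta=1.0000 Bond=-106.5689
(3,0): Delta=0.0524 Bond=-4.1369
(3,1): Delta=1.0000 Bond=-119.3571
(3,2): Delta=1.0000 Bond=-119.3571
(3,3): Delta=1.0000 Bond=-119.3571
V0=58.1584

The replicating-portfolio and risk-neutral prices coincide; use p* = (1.12−0.89)/(1.37−0.89) = 0.4792 for the latter.
Payoff layer (t=4): V(4,0)=0.0000, V(4,1)=2.4989, V(4,2)=75.9436, V(4,3)=188.9991, V(4,4)=363.0283
(3,0): S=99.4006. Δ = (V_up−V_dn)/(S_up−S_dn) = (2.4989−0.0000)/(136.1789−88.4666) = 0.0524. V = [p*·2.4989 + (1−p*)·0.0000]/1.12 = 1.0691. B = V − Δ·S = -4.1369.
(3,1): S=153.0100. Δ = (V_up−V_dn)/(S_up−S_dn) = (75.9436−2.4989)/(209.6236−136.1789) = 1.0000. V = [p*·75.9436 + (1−p*)·2.4989]/1.12 = 33.6528. B = V − Δ·S = -119.3571.
(3,2): S=235.5322. Δ = (V_up−V_dn)/(S_up−S_dn) = (188.9991−75.9436)/(322.6791−209.6236) = 1.0000. V = [p*·188.9991 + (1−p*)·75.9436]/1.12 = 116.1750. B = V − Δ·S = -119.3571.
(3,3): S=362.5608. Δ = (V_up−V_dn)/(S_up−S_dn) = (363.0283−188.9991)/(496.7083−322.6791) = 1.0000. V = [p*·363.0283 + (1−p*)·188.9991]/1.12 = 243.2036. B = V − Δ·S = -119.3571.
(2,0): S=111.6861. Δ = (V_up−V_dn)/(S_up−S_dn) = (33.6528−1.0691)/(153.0100−99.4006) = 0.6078. V = [p*·33.6528 + (1−p*)·1.0691]/1.12 = 14.8948. B = V − Δ·S = -52.9880.
(2,1): S=171.9213. Δ = (V_up−V_dn)/(S_up−S_dn) = (116.1750−33.6528)/(235.5322−153.0100) = 1.0000. V = [p*·116.1750 + (1−p*)·33.6528]/1.12 = 65.3524. B = V − Δ·S = -106.5689.
(2,2): S=264.6429. Δ = (V_up−V_dn)/(S_up−S_dn) = (243.2036−116.1750)/(362.5608−235.5322) = 1.0000. V = [p*·243.2036 + (1−p*)·116.1750]/1.12 = 158.0740. B = V − Δ·S = -106.5689.
(1,0): S=125.4900. Δ = (V_up−V_dn)/(S_up−S_dn) = (65.3524−14.8948)/(171.9213−111.6861) = 0.8377. V = [p*·65.3524 + (1−p*)·14.8948]/1.12 = 34.8861. B = V − Δ·S = -70.2341.
(1,1): S=193.1700. Δ = (V_up−V_dn)/(S_up−S_dn) = (158.0740−65.3524)/(264.6429−171.9213) = 1.0000. V = [p*·158.0740 + (1−p*)·65.3524]/1.12 = 98.0192. B = V − Δ·S = -95.1508.
(0,0): S=141.0000. Δ = (V_up−V_dn)/(S_up−S_dn) = (98.0192−34.8861)/(193.1700−125.4900) = 0.9328. V = [p*·98.0192 + (1−p*)·34.8861]/1.12 = 58.1584. B = V − Δ·S = -73.3691.
Check: Δ(0,0)·S0 + B(0,0) = 58.1584 = V0.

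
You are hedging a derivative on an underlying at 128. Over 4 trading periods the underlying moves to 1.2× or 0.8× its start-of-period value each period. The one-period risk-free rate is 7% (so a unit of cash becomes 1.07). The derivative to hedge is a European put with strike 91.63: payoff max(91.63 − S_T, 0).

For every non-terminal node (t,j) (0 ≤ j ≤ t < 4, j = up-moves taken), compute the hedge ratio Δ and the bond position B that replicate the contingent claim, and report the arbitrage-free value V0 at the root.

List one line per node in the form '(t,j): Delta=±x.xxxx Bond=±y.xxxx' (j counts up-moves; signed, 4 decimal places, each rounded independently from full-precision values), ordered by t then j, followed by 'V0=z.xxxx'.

The replicating-portfolio and risk-neutral prices coincide; use p* = (1.07−0.8)/(1.2−0.8) = 0.6750 for the latter.
Terminal payoffs: V(4,0)=39.2012, V(4,1)=12.9868, V(4,2)=0.0000, V(4,3)=0.0000, V(4,4)=0.0000
Node (3,0) S=65.5360: V=(p*·12.9868+(1−p*)·39.2012)/1.07=20.0995; Δ=(12.9868−39.2012)/(78.6432−52.4288)=-1.0000; B=V−Δ·S=85.6355
Node (3,1) S=98.3040: V=(p*·0.0000+(1−p*)·12.9868)/1.07=3.9446; Δ=(0.0000−12.9868)/(117.9648−78.6432)=-0.3303; B=V−Δ·S=36.4116
Node (3,2) S=147.4560: V=(p*·0.0000+(1−p*)·0.0000)/1.07=0.0000; Δ=(0.0000−0.0000)/(176.9472−117.9648)=0.0000; B=V−Δ·S=0.0000
Node (3,3) S=221.1840: V=(p*·0.0000+(1−p*)·0.0000)/1.07=0.0000; Δ=(0.0000−0.0000)/(265.4208−176.9472)=0.0000; B=V−Δ·S=0.0000
Node (2,0) S=81.9200: V=(p*·3.9446+(1−p*)·20.0995)/1.07=8.5934; Δ=(3.9446−20.0995)/(98.3040−65.5360)=-0.4930; B=V−Δ·S=48.9807
Node (2,1) S=122.8800: V=(p*·0.0000+(1−p*)·3.9446)/1.07=1.1981; Δ=(0.0000−3.9446)/(147.4560−98.3040)=-0.0803; B=V−Δ·S=11.0596
Node (2,2) S=184.3200: V=(p*·0.0000+(1−p*)·0.0000)/1.07=0.0000; Δ=(0.0000−0.0000)/(221.1840−147.4560)=0.0000; B=V−Δ·S=0.0000
Node (1,0) S=102.4000: V=(p*·1.1981+(1−p*)·8.5934)/1.07=3.3660; Δ=(1.1981−8.5934)/(122.8800−81.9200)=-0.1805; B=V−Δ·S=21.8542
Node (1,1) S=153.6000: V=(p*·0.0000+(1−p*)·1.1981)/1.07=0.3639; Δ=(0.0000−1.1981)/(184.3200−122.8800)=-0.0195; B=V−Δ·S=3.3592
Node (0,0) S=128.0000: V=(p*·0.3639+(1−p*)·3.3660)/1.07=1.2519; Δ=(0.3639−3.3660)/(153.6000−102.4000)=-0.0586; B=V−Δ·S=8.7571
The time-0 hedge costs 1.2519, which is the no-arbitrage price.

(0,0): Delta=-0.0586 Bond=8.7571
(1,0): Delta=-0.1805 Bond=21.8542
(1,1): Delta=-0.0195 Bond=3.3592
(2,0): Delta=-0.4930 Bond=48.9807
(2,1): Delta=-0.0803 Bond=11.0596
(2,2): Delta=0.0000 Bond=0.0000
(3,0): Delta=-1.0000 Bond=85.6355
(3,1): Delta=-0.3303 Bond=36.4116
(3,2): Delta=0.0000 Bond=0.0000
(3,3): Delta=0.0000 Bond=0.0000
V0=1.2519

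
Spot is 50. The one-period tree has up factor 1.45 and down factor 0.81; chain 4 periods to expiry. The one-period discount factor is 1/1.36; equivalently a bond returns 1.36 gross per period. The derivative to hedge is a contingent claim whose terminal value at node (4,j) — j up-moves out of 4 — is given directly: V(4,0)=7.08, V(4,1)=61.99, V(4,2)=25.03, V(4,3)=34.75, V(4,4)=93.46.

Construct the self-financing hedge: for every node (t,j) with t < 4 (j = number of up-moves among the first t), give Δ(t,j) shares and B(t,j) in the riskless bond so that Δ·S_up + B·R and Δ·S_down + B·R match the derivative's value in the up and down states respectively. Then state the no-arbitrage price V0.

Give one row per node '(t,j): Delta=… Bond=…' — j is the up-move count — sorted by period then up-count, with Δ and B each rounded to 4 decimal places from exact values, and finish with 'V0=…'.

(0,0): Delta=0.4790 Bond=-4.6088
(1,0): Delta=-0.0140 Bond=13.6972
(1,1): Delta=0.5241 Bond=-9.5350
(2,0): Delta=-0.8420 Bond=45.7909
(2,1): Delta=0.0617 Bond=14.1834
(2,2): Delta=0.5663 Bond=-17.4105
(3,0): Delta=3.2288 Bond=-45.8937
(3,1): Delta=-1.2141 Bond=79.9761
(3,2): Delta=0.1784 Bond=9.3589
(3,3): Delta=0.6018 Bond=-29.0844
V0=19.3420

Risk-neutral probability p* = (R−d)/(u−d) = (1.36−0.81)/(1.45−0.81) = 0.8594.
At expiry t=4: V(4,0)=7.0800, V(4,1)=61.9900, V(4,2)=25.0300, V(4,3)=34.7500, V(4,4)=93.4600
Node (3,0) S=26.5721: V=(p*·61.9900+(1−p*)·7.0800)/1.36=39.9031; Δ=(61.9900−7.0800)/(38.5295−21.5234)=3.2288; B=V−Δ·S=-45.8937
Node (3,1) S=47.5673: V=(p*·25.0300+(1−p*)·61.9900)/1.36=22.2261; Δ=(25.0300−61.9900)/(68.9725−38.5295)=-1.2141; B=V−Δ·S=79.9761
Node (3,2) S=85.1513: V=(p*·34.7500+(1−p*)·25.0300)/1.36=24.5464; Δ=(34.7500−25.0300)/(123.4693−68.9725)=0.1784; B=V−Δ·S=9.3589
Node (3,3) S=152.4313: V=(p*·93.4600+(1−p*)·34.7500)/1.36=62.6499; Δ=(93.4600−34.7500)/(221.0253−123.4693)=0.6018; B=V−Δ·S=-29.0844
Node (2,0) S=32.8050: V=(p*·22.2261+(1−p*)·39.9031)/1.36=18.1705; Δ=(22.2261−39.9031)/(47.5673−26.5721)=-0.8420; B=V−Δ·S=45.7909
Node (2,1) S=58.7250: V=(p*·24.5464+(1−p*)·22.2261)/1.36=17.8089; Δ=(24.5464−22.2261)/(85.1513−47.5673)=0.0617; B=V−Δ·S=14.1834
Node (2,2) S=105.1250: V=(p*·62.6499+(1−p*)·24.5464)/1.36=42.1262; Δ=(62.6499−24.5464)/(152.4313−85.1513)=0.5663; B=V−Δ·S=-17.4105
Node (1,0) S=40.5000: V=(p*·17.8089+(1−p*)·18.1705)/1.36=13.1322; Δ=(17.8089−18.1705)/(58.7250−32.8050)=-0.0140; B=V−Δ·S=13.6972
Node (1,1) S=72.5000: V=(p*·42.1262+(1−p*)·17.8089)/1.36=28.4607; Δ=(42.1262−17.8089)/(105.1250−58.7250)=0.5241; B=V−Δ·S=-9.5350
Node (0,0) S=50.0000: V=(p*·28.4607+(1−p*)·13.1322)/1.36=19.3420; Δ=(28.4607−13.1322)/(72.5000−40.5000)=0.4790; B=V−Δ·S=-4.6088
Check: Δ(0,0)·S0 + B(0,0) = 19.3420 = V0.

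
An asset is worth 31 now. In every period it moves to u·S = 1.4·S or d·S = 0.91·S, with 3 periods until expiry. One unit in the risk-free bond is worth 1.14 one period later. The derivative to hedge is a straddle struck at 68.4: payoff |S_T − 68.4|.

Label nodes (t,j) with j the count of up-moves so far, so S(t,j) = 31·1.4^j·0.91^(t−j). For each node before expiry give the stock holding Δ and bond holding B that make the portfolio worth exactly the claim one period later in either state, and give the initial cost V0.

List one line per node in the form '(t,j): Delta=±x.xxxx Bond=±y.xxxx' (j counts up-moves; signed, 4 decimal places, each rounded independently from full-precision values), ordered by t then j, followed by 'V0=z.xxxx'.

(0,0): Delta=-0.6280 Bond=36.9635
(1,0): Delta=-1.0000 Bond=52.6316
(1,1): Delta=-0.3547 Bond=30.2765
(2,0): Delta=-1.0000 Bond=60.0000
(2,1): Delta=-1.0000 Bond=60.0000
(2,2): Delta=0.1194 Bond=5.7063
V0=17.4945

Risk-neutral probability p* = (R−d)/(u−d) = (1.14−0.91)/(1.4−0.91) = 0.4694.
Payoff layer (t=3): V(3,0)=45.0393, V(3,1)=32.4605, V(3,2)=13.1084, V(3,3)=16.6640
  t=2,j=0: stock 25.6711 → up 35.9395 (V=32.4605), down 23.3607 (V=45.0393). Price 34.3289; hedge Δ=-1.0000, bond B=60.0000.
  t=2,j=1: stock 39.4940 → up 55.2916 (V=13.1084), down 35.9395 (V=32.4605). Price 20.5060; hedge Δ=-1.0000, bond B=60.0000.
  t=2,j=2: stock 60.7600 → up 85.0640 (V=16.6640), down 55.2916 (V=13.1084). Price 12.9626; hedge Δ=0.1194, bond B=5.7063.
  t=1,j=0: stock 28.2100 → up 39.4940 (V=20.5060), down 25.6711 (V=34.3289). Price 24.4216; hedge Δ=-1.0000, bond B=52.6316.
  t=1,j=1: stock 43.4000 → up 60.7600 (V=12.9626), down 39.4940 (V=20.5060). Price 14.8818; hedge Δ=-0.3547, bond B=30.2765.
  t=0,j=0: stock 31.0000 → up 43.4000 (V=14.8818), down 28.2100 (V=24.4216). Price 17.4945; hedge Δ=-0.6280, bond B=36.9635.
Self-financing check: at every node Δ·S+B equals the discounted successor values.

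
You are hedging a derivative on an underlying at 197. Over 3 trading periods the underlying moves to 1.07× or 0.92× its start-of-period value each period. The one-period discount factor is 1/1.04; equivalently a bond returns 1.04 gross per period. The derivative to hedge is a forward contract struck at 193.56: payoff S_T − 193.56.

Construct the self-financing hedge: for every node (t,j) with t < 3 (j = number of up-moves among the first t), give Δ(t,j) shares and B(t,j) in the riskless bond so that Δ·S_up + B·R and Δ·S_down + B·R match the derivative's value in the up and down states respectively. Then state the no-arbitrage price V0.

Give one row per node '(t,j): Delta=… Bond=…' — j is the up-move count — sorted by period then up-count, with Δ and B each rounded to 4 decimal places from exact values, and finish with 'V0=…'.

(0,0): Delta=1.0000 Bond=-172.0741
(1,0): Delta=1.0000 Bond=-178.9571
(1,1): Delta=1.0000 Bond=-178.9571
(2,0): Delta=1.0000 Bond=-186.1154
(2,1): Delta=1.0000 Bond=-186.1154
(2,2): Delta=1.0000 Bond=-186.1154
V0=24.9259

The replicating-portfolio and risk-neutral prices coincide; use p* = (1.04−0.92)/(1.07−0.92) = 0.8000 for the latter.
Terminal payoffs: V(3,0)=-40.1585, V(3,1)=-15.1473, V(3,2)=13.9417, V(3,3)=47.7735
Node (2,0) S=166.7408: V=(p*·-15.1473+(1−p*)·-40.1585)/1.04=-19.3746; Δ=(-15.1473−-40.1585)/(178.4127−153.4015)=1.0000; B=V−Δ·S=-186.1154
Node (2,1) S=193.9268: V=(p*·13.9417+(1−p*)·-15.1473)/1.04=7.8114; Δ=(13.9417−-15.1473)/(207.5017−178.4127)=1.0000; B=V−Δ·S=-186.1154
Node (2,2) S=225.5453: V=(p*·47.7735+(1−p*)·13.9417)/1.04=39.4299; Δ=(47.7735−13.9417)/(241.3335−207.5017)=1.0000; B=V−Δ·S=-186.1154
Node (1,0) S=181.2400: V=(p*·7.8114+(1−p*)·-19.3746)/1.04=2.2829; Δ=(7.8114−-19.3746)/(193.9268−166.7408)=1.0000; B=V−Δ·S=-178.9571
Node (1,1) S=210.7900: V=(p*·39.4299+(1−p*)·7.8114)/1.04=31.8329; Δ=(39.4299−7.8114)/(225.5453−193.9268)=1.0000; B=V−Δ·S=-178.9571
Node (0,0) S=197.0000: V=(p*·31.8329+(1−p*)·2.2829)/1.04=24.9259; Δ=(31.8329−2.2829)/(210.7900−181.2400)=1.0000; B=V−Δ·S=-172.0741
The time-0 hedge costs 24.9259, which is the no-arbitrage price.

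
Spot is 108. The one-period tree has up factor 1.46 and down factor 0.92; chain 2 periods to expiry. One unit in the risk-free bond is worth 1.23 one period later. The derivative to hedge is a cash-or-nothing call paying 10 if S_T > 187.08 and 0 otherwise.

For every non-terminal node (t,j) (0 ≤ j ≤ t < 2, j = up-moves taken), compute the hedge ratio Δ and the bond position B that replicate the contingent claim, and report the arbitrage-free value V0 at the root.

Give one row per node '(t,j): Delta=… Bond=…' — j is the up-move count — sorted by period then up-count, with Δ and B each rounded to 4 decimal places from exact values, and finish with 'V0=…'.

(0,0): Delta=0.0800 Bond=-6.4648
(1,0): Delta=0.0000 Bond=0.0000
(1,1): Delta=0.1174 Bond=-13.8512
V0=2.1783

Since d<R<u, set p* = (R−d)/(u−d) = 0.5741; price each node as the discounted p*-expectation of its children.
At expiry t=2: V(2,0)=0.0000, V(2,1)=0.0000, V(2,2)=10.0000
  t=1,j=0: stock 99.3600 → up 145.0656 (V=0.0000), down 91.4112 (V=0.0000). Price 0.0000; hedge Δ=0.0000, bond B=0.0000.
  t=1,j=1: stock 157.6800 → up 230.2128 (V=10.0000), down 145.0656 (V=0.0000). Price 4.6673; hedge Δ=0.1174, bond B=-13.8512.
  t=0,j=0: stock 108.0000 → up 157.6800 (V=4.6673), down 99.3600 (V=0.0000). Price 2.1783; hedge Δ=0.0800, bond B=-6.4648.
Self-financing check: at every node Δ·S+B equals the discounted successor values.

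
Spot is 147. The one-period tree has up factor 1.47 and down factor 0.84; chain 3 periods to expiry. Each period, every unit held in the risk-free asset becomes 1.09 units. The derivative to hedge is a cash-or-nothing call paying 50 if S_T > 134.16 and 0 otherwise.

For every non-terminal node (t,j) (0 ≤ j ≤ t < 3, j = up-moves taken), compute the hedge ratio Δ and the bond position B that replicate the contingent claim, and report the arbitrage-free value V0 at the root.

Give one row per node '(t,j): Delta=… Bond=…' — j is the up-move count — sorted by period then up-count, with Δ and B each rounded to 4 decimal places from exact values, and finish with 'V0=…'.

Since d<R<u, set p* = (R−d)/(u−d) = 0.3968; price each node as the discounted p*-expectation of its children.
Terminal values V(3,·): V(3,0)=0.0000, V(3,1)=50.0000, V(3,2)=50.0000, V(3,3)=50.0000
(2,0): S=103.7232. Δ = (V_up−V_dn)/(S_up−S_dn) = (50.0000−0.0000)/(152.4731−87.1275) = 0.7652. V = [p*·50.0000 + (1−p*)·0.0000]/1.09 = 18.2030. B = V − Δ·S = -61.1621.
(2,1): S=181.5156. Δ = (V_up−V_dn)/(S_up−S_dn) = (50.0000−50.0000)/(266.8279−152.4731) = 0.0000. V = [p*·50.0000 + (1−p*)·50.0000]/1.09 = 45.8716. B = V − Δ·S = 45.8716.
(2,2): S=317.6523. Δ = (V_up−V_dn)/(S_up−S_dn) = (50.0000−50.0000)/(466.9489−266.8279) = 0.0000. V = [p*·50.0000 + (1−p*)·50.0000]/1.09 = 45.8716. B = V − Δ·S = 45.8716.
(1,0): S=123.4800. Δ = (V_up−V_dn)/(S_up−S_dn) = (45.8716−18.2030)/(181.5156−103.7232) = 0.3557. V = [p*·45.8716 + (1−p*)·18.2030]/1.09 = 26.7730. B = V − Δ·S = -17.1453.
(1,1): S=216.0900. Δ = (V_up−V_dn)/(S_up−S_dn) = (45.8716−45.8716)/(317.6523−181.5156) = 0.0000. V = [p*·45.8716 + (1−p*)·45.8716]/1.09 = 42.0840. B = V − Δ·S = 42.0840.
(0,0): S=147.0000. Δ = (V_up−V_dn)/(S_up−S_dn) = (42.0840−26.7730)/(216.0900−123.4800) = 0.1653. V = [p*·42.0840 + (1−p*)·26.7730]/1.09 = 30.1365. B = V − Δ·S = 5.8334.
Check: Δ(0,0)·S0 + B(0,0) = 30.1365 = V0.

(0,0): Delta=0.1653 Bond=5.8334
(1,0): Delta=0.3557 Bond=-17.1453
(1,1): Delta=0.0000 Bond=42.0840
(2,0): Delta=0.7652 Bond=-61.1621
(2,1): Delta=0.0000 Bond=45.8716
(2,2): Delta=0.0000 Bond=45.8716
V0=30.1365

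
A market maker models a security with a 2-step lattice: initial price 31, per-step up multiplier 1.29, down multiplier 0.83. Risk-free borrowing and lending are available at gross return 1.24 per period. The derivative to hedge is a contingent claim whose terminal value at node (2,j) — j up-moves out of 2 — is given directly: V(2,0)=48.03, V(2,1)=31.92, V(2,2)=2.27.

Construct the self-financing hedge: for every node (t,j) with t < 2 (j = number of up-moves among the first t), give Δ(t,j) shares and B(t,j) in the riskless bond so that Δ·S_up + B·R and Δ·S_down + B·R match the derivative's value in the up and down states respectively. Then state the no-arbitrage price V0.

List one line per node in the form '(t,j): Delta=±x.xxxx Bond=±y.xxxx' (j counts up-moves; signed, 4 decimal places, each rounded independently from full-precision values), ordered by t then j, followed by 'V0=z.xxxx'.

(0,0): Delta=-1.5936 Bond=54.9652
(1,0): Delta=-1.3611 Bond=62.1758
(1,1): Delta=-1.6118 Bond=68.8862
V0=5.5643

Under the risk-neutral measure, an up-move has probability p* = (R−d)/(u−d) = 0.8913 and values discount at R = 1.24.
Terminal values V(2,·): V(2,0)=48.0300, V(2,1)=31.9200, V(2,2)=2.2700
Node (1,0) S=25.7300: V=(p*·31.9200+(1−p*)·48.0300)/1.24=27.1541; Δ=(31.9200−48.0300)/(33.1917−21.3559)=-1.3611; B=V−Δ·S=62.1758
Node (1,1) S=39.9900: V=(p*·2.2700+(1−p*)·31.9200)/1.24=4.4297; Δ=(2.2700−31.9200)/(51.5871−33.1917)=-1.6118; B=V−Δ·S=68.8862
Node (0,0) S=31.0000: V=(p*·4.4297+(1−p*)·27.1541)/1.24=5.5643; Δ=(4.4297−27.1541)/(39.9900−25.7300)=-1.5936; B=V−Δ·S=54.9652
Root portfolio cost Δ·31+B reproduces V0=5.5643.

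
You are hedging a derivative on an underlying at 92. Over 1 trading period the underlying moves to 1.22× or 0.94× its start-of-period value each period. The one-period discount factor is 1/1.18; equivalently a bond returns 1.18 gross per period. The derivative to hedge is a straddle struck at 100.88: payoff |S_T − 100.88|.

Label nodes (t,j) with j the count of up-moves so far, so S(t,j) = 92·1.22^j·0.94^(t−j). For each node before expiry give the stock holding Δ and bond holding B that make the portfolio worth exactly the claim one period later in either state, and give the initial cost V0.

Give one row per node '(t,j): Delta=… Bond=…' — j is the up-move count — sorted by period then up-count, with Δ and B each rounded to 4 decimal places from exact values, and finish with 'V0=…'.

(0,0): Delta=-0.1180 Bond=20.8523
V0=9.9952

Risk-neutral probability p* = (R−d)/(u−d) = (1.18−0.94)/(1.22−0.94) = 0.8571.
Terminal values V(1,·): V(1,0)=14.4000, V(1,1)=11.3600
  t=0,j=0: stock 92.0000 → up 112.2400 (V=11.3600), down 86.4800 (V=14.4000). Price 9.9952; hedge Δ=-0.1180, bond B=20.8523.
Each (Δ,B) replicates both successor values, so the strategy is self-financing and V0 is arbitrage-free.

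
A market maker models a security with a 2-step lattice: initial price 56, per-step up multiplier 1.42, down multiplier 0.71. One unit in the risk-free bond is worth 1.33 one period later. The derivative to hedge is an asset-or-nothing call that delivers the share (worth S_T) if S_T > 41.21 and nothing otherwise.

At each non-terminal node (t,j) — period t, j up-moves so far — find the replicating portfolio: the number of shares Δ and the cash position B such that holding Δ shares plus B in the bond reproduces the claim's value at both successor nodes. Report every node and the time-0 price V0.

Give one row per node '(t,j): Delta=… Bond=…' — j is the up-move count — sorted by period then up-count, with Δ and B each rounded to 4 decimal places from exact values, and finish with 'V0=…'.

(0,0): Delta=1.0677 Bond=-4.0459
(1,0): Delta=2.0000 Bond=-42.4505
(1,1): Delta=1.0000 Bond=0.0000
V0=55.7436

No-arbitrage ⇒ martingale measure with p* = (R−d)/(u−d) = 0.8732.
At expiry t=2: V(2,0)=0.0000, V(2,1)=56.4592, V(2,2)=112.9184
(1,0): S=39.7600. Δ = (V_up−V_dn)/(S_up−S_dn) = (56.4592−0.0000)/(56.4592−28.2296) = 2.0000. V = [p*·56.4592 + (1−p*)·0.0000]/1.33 = 37.0695. B = V − Δ·S = -42.4505.
(1,1): S=79.5200. Δ = (V_up−V_dn)/(S_up−S_dn) = (112.9184−56.4592)/(112.9184−56.4592) = 1.0000. V = [p*·112.9184 + (1−p*)·56.4592]/1.33 = 79.5200. B = V − Δ·S = 0.0000.
(0,0): S=56.0000. Δ = (V_up−V_dn)/(S_up−S_dn) = (79.5200−37.0695)/(79.5200−39.7600) = 1.0677. V = [p*·79.5200 + (1−p*)·37.0695]/1.33 = 55.7436. B = V − Δ·S = -4.0459.
Self-financing check: at every node Δ·S+B equals the discounted successor values.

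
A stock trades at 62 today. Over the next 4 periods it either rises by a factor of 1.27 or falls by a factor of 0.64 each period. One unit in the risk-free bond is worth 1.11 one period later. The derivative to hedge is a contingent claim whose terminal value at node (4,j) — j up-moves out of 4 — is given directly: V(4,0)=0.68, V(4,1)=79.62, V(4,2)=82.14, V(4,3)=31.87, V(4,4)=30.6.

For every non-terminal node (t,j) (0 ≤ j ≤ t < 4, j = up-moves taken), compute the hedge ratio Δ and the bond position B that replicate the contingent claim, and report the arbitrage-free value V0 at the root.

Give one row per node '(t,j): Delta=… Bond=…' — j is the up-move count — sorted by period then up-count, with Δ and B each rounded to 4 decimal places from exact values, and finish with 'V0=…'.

Since d<R<u, set p* = (R−d)/(u−d) = 0.7460; price each node as the discounted p*-expectation of its children.
Terminal payoffs: V(4,0)=0.6800, V(4,1)=79.6200, V(4,2)=82.1400, V(4,3)=31.8700, V(4,4)=30.6000
  t=3,j=0: stock 16.2529 → up 20.6412 (V=79.6200), down 10.4019 (V=0.6800). Price 53.6682; hedge Δ=7.7095, bond B=-71.6333.
  t=3,j=1: stock 32.2519 → up 40.9599 (V=82.1400), down 20.6412 (V=79.6200). Price 73.4234; hedge Δ=0.1240, bond B=69.4234.
  t=3,j=2: stock 63.9999 → up 81.2798 (V=31.8700), down 40.9599 (V=82.1400). Price 40.2135; hedge Δ=-1.2468, bond B=120.0072.
  t=3,j=3: stock 126.9997 → up 161.2897 (V=30.6000), down 81.2798 (V=31.8700). Price 27.8581; hedge Δ=-0.0159, bond B=29.8740.
  t=2,j=0: stock 25.3952 → up 32.2519 (V=73.4234), down 16.2529 (V=53.6682). Price 61.6272; hedge Δ=1.2348, bond B=30.2698.
  t=2,j=1: stock 50.3936 → up 63.9999 (V=40.2135), down 32.2519 (V=73.4234). Price 43.8268; hedge Δ=-1.0460, bond B=96.5410.
  t=2,j=2: stock 99.9998 → up 126.9997 (V=27.8581), down 63.9999 (V=40.2135). Price 27.9243; hedge Δ=-0.1961, bond B=47.5360.
  t=1,j=0: stock 39.6800 → up 50.3936 (V=43.8268), down 25.3952 (V=61.6272). Price 43.5564; hedge Δ=-0.7121, bond B=71.8110.
  t=1,j=1: stock 78.7400 → up 99.9998 (V=27.9243), down 50.3936 (V=43.8268). Price 28.7955; hedge Δ=-0.3206, bond B=54.0376.
  t=0,j=0: stock 62.0000 → up 78.7400 (V=28.7955), down 39.6800 (V=43.5564). Price 29.3192; hedge Δ=-0.3779, bond B=52.7491.
The time-0 hedge costs 29.3192, which is the no-arbitrage price.

(0,0): Delta=-0.3779 Bond=52.7491
(1,0): Delta=-0.7121 Bond=71.8110
(1,1): Delta=-0.3206 Bond=54.0376
(2,0): Delta=1.2348 Bond=30.2698
(2,1): Delta=-1.0460 Bond=96.5410
(2,2): Delta=-0.1961 Bond=47.5360
(3,0): Delta=7.7095 Bond=-71.6333
(3,1): Delta=0.1240 Bond=69.4234
(3,2): Delta=-1.2468 Bond=120.0072
(3,3): Delta=-0.0159 Bond=29.8740
V0=29.3192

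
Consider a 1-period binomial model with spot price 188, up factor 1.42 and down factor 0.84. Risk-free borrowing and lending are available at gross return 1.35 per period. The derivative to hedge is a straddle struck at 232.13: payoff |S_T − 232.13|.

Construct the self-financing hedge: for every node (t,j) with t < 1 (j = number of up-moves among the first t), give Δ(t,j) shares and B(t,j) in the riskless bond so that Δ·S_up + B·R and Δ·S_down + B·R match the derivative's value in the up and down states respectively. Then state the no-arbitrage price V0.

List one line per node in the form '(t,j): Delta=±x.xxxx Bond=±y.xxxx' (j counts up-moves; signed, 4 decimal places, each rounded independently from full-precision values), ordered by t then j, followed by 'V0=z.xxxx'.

(0,0): Delta=-0.3612 Bond=97.2171
V0=29.3206

Under the risk-neutral measure, an up-move has probability p* = (R−d)/(u−d) = 0.8793 and values discount at R = 1.35.
Terminal values V(1,·): V(1,0)=74.2100, V(1,1)=34.8300
  t=0,j=0: stock 188.0000 → up 266.9600 (V=34.8300), down 157.9200 (V=74.2100). Price 29.3206; hedge Δ=-0.3612, bond B=97.2171.
The time-0 hedge costs 29.3206, which is the no-arbitrage price.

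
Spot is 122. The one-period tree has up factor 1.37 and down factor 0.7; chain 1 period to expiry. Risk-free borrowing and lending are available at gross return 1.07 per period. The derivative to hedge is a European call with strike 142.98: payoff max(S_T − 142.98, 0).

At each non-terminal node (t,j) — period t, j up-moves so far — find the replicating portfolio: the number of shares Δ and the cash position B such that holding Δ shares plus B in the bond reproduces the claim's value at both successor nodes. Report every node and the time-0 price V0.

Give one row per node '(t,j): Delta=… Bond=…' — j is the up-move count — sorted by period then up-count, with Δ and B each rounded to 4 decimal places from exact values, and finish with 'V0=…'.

(0,0): Delta=0.2956 Bond=-23.5905
V0=12.4692

The replicating-portfolio and risk-neutral prices coincide; use p* = (1.07−0.7)/(1.37−0.7) = 0.5522 for the latter.
Payoff layer (t=1): V(1,0)=0.0000, V(1,1)=24.1600
(0,0): S=122.0000. Δ = (V_up−V_dn)/(S_up−S_dn) = (24.1600−0.0000)/(167.1400−85.4000) = 0.2956. V = [p*·24.1600 + (1−p*)·0.0000]/1.07 = 12.4692. B = V − Δ·S = -23.5905.
The time-0 hedge costs 12.4692, which is the no-arbitrage price.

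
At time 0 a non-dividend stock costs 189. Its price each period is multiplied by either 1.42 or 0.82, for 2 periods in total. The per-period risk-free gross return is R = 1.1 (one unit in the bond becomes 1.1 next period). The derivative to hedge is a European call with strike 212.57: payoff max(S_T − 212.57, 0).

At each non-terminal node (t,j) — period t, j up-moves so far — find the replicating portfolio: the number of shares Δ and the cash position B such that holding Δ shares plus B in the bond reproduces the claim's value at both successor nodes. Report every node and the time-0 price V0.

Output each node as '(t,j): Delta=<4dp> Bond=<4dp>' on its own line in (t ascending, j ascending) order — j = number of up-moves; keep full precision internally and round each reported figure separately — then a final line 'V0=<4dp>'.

(0,0): Delta=0.6345 Bond=-86.5018
(1,0): Delta=0.0807 Bond=-9.3202
(1,1): Delta=1.0000 Bond=-193.2455
V0=33.4183

No-arbitrage ⇒ martingale measure with p* = (R−d)/(u−d) = 0.4667.
At expiry t=2: V(2,0)=0.0000, V(2,1)=7.5016, V(2,2)=168.5296
(1,0): S=154.9800. Δ = (V_up−V_dn)/(S_up−S_dn) = (7.5016−0.0000)/(220.0716−127.0836) = 0.0807. V = [p*·7.5016 + (1−p*)·0.0000]/1.1 = 3.1825. B = V − Δ·S = -9.3202.
(1,1): S=268.3800. Δ = (V_up−V_dn)/(S_up−S_dn) = (168.5296−7.5016)/(381.0996−220.0716) = 1.0000. V = [p*·168.5296 + (1−p*)·7.5016]/1.1 = 75.1345. B = V − Δ·S = -193.2455.
(0,0): S=189.0000. Δ = (V_up−V_dn)/(S_up−S_dn) = (75.1345−3.1825)/(268.3800−154.9800) = 0.6345. V = [p*·75.1345 + (1−p*)·3.1825]/1.1 = 33.4183. B = V − Δ·S = -86.5018.
Root portfolio cost Δ·189+B reproduces V0=33.4183.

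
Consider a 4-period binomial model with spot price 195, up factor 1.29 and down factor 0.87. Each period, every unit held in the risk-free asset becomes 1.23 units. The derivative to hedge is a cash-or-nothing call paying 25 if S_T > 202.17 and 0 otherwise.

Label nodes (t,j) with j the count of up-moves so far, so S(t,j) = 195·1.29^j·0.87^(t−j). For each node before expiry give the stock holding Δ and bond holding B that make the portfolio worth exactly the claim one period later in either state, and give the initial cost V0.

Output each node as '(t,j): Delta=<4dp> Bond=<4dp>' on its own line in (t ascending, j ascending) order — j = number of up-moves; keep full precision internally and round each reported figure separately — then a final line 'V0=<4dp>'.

(0,0): Delta=0.0086 Bond=9.1301
(1,0): Delta=0.0568 Bond=3.0551
(1,1): Delta=0.0032 Bond=12.5925
(2,0): Delta=0.2810 Bond=-29.3395
(2,1): Delta=0.0316 Bond=9.2740
(2,2): Delta=0.0000 Bond=16.5246
(3,0): Delta=0.0000 Bond=0.0000
(3,1): Delta=0.3126 Bond=-42.1022
(3,2): Delta=0.0000 Bond=20.3252
(3,3): Delta=0.0000 Bond=20.3252
V0=10.8087

The replicating-portfolio and risk-neutral prices coincide; use p* = (1.23−0.87)/(1.29−0.87) = 0.8571 for the latter.
Terminal values V(4,·): V(4,0)=0.0000, V(4,1)=0.0000, V(4,2)=25.0000, V(4,3)=25.0000, V(4,4)=25.0000
Node (3,0) S=128.4081: V=(p*·0.0000+(1−p*)·0.0000)/1.23=0.0000; Δ=(0.0000−0.0000)/(165.6464−111.7150)=0.0000; B=V−Δ·S=0.0000
Node (3,1) S=190.3982: V=(p*·25.0000+(1−p*)·0.0000)/1.23=17.4216; Δ=(25.0000−0.0000)/(245.6137−165.6464)=0.3126; B=V−Δ·S=-42.1022
Node (3,2) S=282.3146: V=(p*·25.0000+(1−p*)·25.0000)/1.23=20.3252; Δ=(25.0000−25.0000)/(364.1858−245.6137)=0.0000; B=V−Δ·S=20.3252
Node (3,3) S=418.6044: V=(p*·25.0000+(1−p*)·25.0000)/1.23=20.3252; Δ=(25.0000−25.0000)/(539.9996−364.1858)=0.0000; B=V−Δ·S=20.3252
Node (2,0) S=147.5955: V=(p*·17.4216+(1−p*)·0.0000)/1.23=12.1405; Δ=(17.4216−0.0000)/(190.3982−128.4081)=0.2810; B=V−Δ·S=-29.3395
Node (2,1) S=218.8485: V=(p*·20.3252+(1−p*)·17.4216)/1.23=16.1873; Δ=(20.3252−17.4216)/(282.3146−190.3982)=0.0316; B=V−Δ·S=9.2740
Node (2,2) S=324.4995: V=(p*·20.3252+(1−p*)·20.3252)/1.23=16.5246; Δ=(20.3252−20.3252)/(418.6044−282.3146)=0.0000; B=V−Δ·S=16.5246
Node (1,0) S=169.6500: V=(p*·16.1873+(1−p*)·12.1405)/1.23=12.6904; Δ=(16.1873−12.1405)/(218.8485−147.5955)=0.0568; B=V−Δ·S=3.0551
Node (1,1) S=251.5500: V=(p*·16.5246+(1−p*)·16.1873)/1.23=13.3954; Δ=(16.5246−16.1873)/(324.4995−218.8485)=0.0032; B=V−Δ·S=12.5925
Node (0,0) S=195.0000: V=(p*·13.3954+(1−p*)·12.6904)/1.23=10.8087; Δ=(13.3954−12.6904)/(251.5500−169.6500)=0.0086; B=V−Δ·S=9.1301
Root portfolio cost Δ·195+B reproduces V0=10.8087.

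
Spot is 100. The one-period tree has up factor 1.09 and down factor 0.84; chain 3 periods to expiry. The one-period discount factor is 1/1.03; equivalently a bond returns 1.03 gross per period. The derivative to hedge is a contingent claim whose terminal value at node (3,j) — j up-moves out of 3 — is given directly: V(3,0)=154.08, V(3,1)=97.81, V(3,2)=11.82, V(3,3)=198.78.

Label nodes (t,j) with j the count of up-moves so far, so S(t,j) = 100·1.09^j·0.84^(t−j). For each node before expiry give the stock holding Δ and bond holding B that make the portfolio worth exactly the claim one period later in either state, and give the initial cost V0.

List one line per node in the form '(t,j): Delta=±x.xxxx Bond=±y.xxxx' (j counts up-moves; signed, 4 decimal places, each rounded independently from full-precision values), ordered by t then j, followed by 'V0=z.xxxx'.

(0,0): Delta=2.7666 Bond=-178.6046
(1,0): Delta=-3.6457 Bond=354.6753
(1,1): Delta=4.3271 Bond=-354.0589
(2,0): Delta=-3.1899 Bond=333.1526
(2,1): Delta=-3.7567 Bond=375.4722
(2,2): Delta=6.2944 Bond=-598.4132
V0=98.0578

Since d<R<u, set p* = (R−d)/(u−d) = 0.7600; price each node as the discounted p*-expectation of its children.
Terminal values V(3,·): V(3,0)=154.0800, V(3,1)=97.8100, V(3,2)=11.8200, V(3,3)=198.7800
(2,0): S=70.5600. Δ = (V_up−V_dn)/(S_up−S_dn) = (97.8100−154.0800)/(76.9104−59.2704) = -3.1899. V = [p*·97.8100 + (1−p*)·154.0800]/1.03 = 108.0726. B = V − Δ·S = 333.1526.
(2,1): S=91.5600. Δ = (V_up−V_dn)/(S_up−S_dn) = (11.8200−97.8100)/(99.8004−76.9104) = -3.7567. V = [p*·11.8200 + (1−p*)·97.8100]/1.03 = 31.5122. B = V − Δ·S = 375.4722.
(2,2): S=118.8100. Δ = (V_up−V_dn)/(S_up−S_dn) = (198.7800−11.8200)/(129.5029−99.8004) = 6.2944. V = [p*·198.7800 + (1−p*)·11.8200]/1.03 = 149.4268. B = V − Δ·S = -598.4132.
(1,0): S=84.0000. Δ = (V_up−V_dn)/(S_up−S_dn) = (31.5122−108.0726)/(91.5600−70.5600) = -3.6457. V = [p*·31.5122 + (1−p*)·108.0726]/1.03 = 48.4337. B = V − Δ·S = 354.6753.
(1,1): S=109.0000. Δ = (V_up−V_dn)/(S_up−S_dn) = (149.4268−31.5122)/(118.8100−91.5600) = 4.3271. V = [p*·149.4268 + (1−p*)·31.5122]/1.03 = 117.5993. B = V − Δ·S = -354.0589.
(0,0): S=100.0000. Δ = (V_up−V_dn)/(S_up−S_dn) = (117.5993−48.4337)/(109.0000−84.0000) = 2.7666. V = [p*·117.5993 + (1−p*)·48.4337]/1.03 = 98.0578. B = V − Δ·S = -178.6046.
Root portfolio cost Δ·100+B reproduces V0=98.0578.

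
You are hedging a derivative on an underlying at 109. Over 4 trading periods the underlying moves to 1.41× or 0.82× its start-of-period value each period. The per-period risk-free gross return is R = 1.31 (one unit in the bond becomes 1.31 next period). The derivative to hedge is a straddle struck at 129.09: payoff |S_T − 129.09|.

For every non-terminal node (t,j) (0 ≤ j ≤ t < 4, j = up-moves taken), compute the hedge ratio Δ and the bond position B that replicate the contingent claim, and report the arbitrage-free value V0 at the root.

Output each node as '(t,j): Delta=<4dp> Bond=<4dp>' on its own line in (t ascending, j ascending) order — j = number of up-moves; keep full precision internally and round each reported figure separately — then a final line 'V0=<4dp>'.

(0,0): Delta=0.9537 Bond=-38.2548
(1,0): Delta=0.7015 Bond=-27.5767
(1,1): Delta=0.9836 Bond=-54.7133
(2,0): Delta=-0.5126 Bond=52.8639
(2,1): Delta=0.8457 Bond=-54.2867
(2,2): Delta=1.0000 Bond=-75.2229
(3,0): Delta=-1.0000 Bond=98.5420
(3,1): Delta=-0.4548 Bond=63.2742
(3,2): Delta=1.0000 Bond=-98.5420
(3,3): Delta=1.0000 Bond=-98.5420
V0=65.6983

The replicating-portfolio and risk-neutral prices coincide; use p* = (1.31−0.82)/(1.41−0.82) = 0.8305 for the latter.
Terminal payoffs: V(4,0)=79.8087, V(4,1)=44.3503, V(4,2)=16.6210, V(4,3)=121.4619, V(4,4)=301.7370
Node (3,0) S=60.0991: V=(p*·44.3503+(1−p*)·79.8087)/1.31=38.4429; Δ=(44.3503−79.8087)/(84.7397−49.2813)=-1.0000; B=V−Δ·S=98.5420
Node (3,1) S=103.3412: V=(p*·16.6210+(1−p*)·44.3503)/1.31=16.2755; Δ=(16.6210−44.3503)/(145.7110−84.7397)=-0.4548; B=V−Δ·S=63.2742
Node (3,2) S=177.6964: V=(p*·121.4619+(1−p*)·16.6210)/1.31=79.1544; Δ=(121.4619−16.6210)/(250.5519−145.7110)=1.0000; B=V−Δ·S=-98.5420
Node (3,3) S=305.5511: V=(p*·301.7370+(1−p*)·121.4619)/1.31=207.0091; Δ=(301.7370−121.4619)/(430.8270−250.5519)=1.0000; B=V−Δ·S=-98.5420
Node (2,0) S=73.2916: V=(p*·16.2755+(1−p*)·38.4429)/1.31=15.2921; Δ=(16.2755−38.4429)/(103.3412−60.0991)=-0.5126; B=V−Δ·S=52.8639
Node (2,1) S=126.0258: V=(p*·79.1544+(1−p*)·16.2755)/1.31=52.2878; Δ=(79.1544−16.2755)/(177.6964−103.3412)=0.8457; B=V−Δ·S=-54.2867
Node (2,2) S=216.7029: V=(p*·207.0091+(1−p*)·79.1544)/1.31=141.4800; Δ=(207.0091−79.1544)/(305.5511−177.6964)=1.0000; B=V−Δ·S=-75.2229
Node (1,0) S=89.3800: V=(p*·52.2878+(1−p*)·15.2921)/1.31=35.1277; Δ=(52.2878−15.2921)/(126.0258−73.2916)=0.7015; B=V−Δ·S=-27.5767
Node (1,1) S=153.6900: V=(p*·141.4800+(1−p*)·52.2878)/1.31=96.4601; Δ=(141.4800−52.2878)/(216.7029−126.0258)=0.9836; B=V−Δ·S=-54.7133
Node (0,0) S=109.0000: V=(p*·96.4601+(1−p*)·35.1277)/1.31=65.6983; Δ=(96.4601−35.1277)/(153.6900−89.3800)=0.9537; B=V−Δ·S=-38.2548
Self-financing check: at every node Δ·S+B equals the discounted successor values.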